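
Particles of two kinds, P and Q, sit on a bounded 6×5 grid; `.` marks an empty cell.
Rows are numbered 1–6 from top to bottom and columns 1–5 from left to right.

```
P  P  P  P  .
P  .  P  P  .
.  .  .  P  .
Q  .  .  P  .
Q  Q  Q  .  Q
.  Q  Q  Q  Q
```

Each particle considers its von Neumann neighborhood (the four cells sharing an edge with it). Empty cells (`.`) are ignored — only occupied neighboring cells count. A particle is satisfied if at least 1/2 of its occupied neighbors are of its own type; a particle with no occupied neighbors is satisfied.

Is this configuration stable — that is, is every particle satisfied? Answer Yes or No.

Yes

Row 1: (1,1)P 2/2 ok · (1,2)P 2/2 ok · (1,3)P 3/3 ok · (1,4)P 2/2 ok
Row 2: (2,1)P 1/1 ok · (2,3)P 2/2 ok · (2,4)P 3/3 ok
Row 3: (3,4)P 2/2 ok
Row 4: (4,1)Q 1/1 ok · (4,4)P 1/1 ok
Row 5: (5,1)Q 2/2 ok · (5,2)Q 3/3 ok · (5,3)Q 2/2 ok · (5,5)Q 1/1 ok
Row 6: (6,2)Q 2/2 ok · (6,3)Q 3/3 ok · (6,4)Q 2/2 ok · (6,5)Q 2/2 ok
All meet the threshold, so the configuration is stable.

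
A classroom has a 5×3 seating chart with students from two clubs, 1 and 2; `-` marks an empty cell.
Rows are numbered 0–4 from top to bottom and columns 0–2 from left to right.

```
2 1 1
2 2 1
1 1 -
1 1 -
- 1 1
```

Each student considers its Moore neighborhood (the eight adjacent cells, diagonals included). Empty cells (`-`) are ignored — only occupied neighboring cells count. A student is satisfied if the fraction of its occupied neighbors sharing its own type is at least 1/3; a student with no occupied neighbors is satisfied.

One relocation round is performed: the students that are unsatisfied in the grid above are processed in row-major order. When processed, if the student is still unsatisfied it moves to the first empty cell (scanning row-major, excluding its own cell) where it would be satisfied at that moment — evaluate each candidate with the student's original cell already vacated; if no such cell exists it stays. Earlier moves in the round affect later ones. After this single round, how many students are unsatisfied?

Initially unsatisfied (in order): (1,1).
  (1,1): no empty cell satisfies it; stays.
Resulting grid:
2 1 1
2 2 1
1 1 -
1 1 -
- 1 1
Unsatisfied now: (1,1).

1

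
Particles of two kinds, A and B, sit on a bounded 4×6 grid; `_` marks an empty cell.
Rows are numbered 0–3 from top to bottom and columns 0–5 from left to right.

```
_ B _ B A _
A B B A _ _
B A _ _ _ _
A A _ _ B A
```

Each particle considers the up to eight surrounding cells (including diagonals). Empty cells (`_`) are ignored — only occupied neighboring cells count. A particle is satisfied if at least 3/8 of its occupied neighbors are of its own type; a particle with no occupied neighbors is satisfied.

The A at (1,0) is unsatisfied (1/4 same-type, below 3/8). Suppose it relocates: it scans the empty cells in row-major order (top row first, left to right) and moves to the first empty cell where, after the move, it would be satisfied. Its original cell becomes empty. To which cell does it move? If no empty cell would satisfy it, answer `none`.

Vacating (1,0). Empty cells in order:
  (0,0): 0/2 same-type → still unsatisfied.
  (0,2): 1/5 same-type → still unsatisfied.
  (0,5): 1/1 same-type → satisfied — stop here.

(0,5)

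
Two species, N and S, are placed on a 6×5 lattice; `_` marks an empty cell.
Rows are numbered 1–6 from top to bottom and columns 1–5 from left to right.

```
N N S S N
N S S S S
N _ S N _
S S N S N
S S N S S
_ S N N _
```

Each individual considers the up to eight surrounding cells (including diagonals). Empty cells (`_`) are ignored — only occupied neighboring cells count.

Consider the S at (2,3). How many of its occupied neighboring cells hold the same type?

Occupied neighbors of (2,3): (1,2)=N, (1,3)=S, (1,4)=S, (2,2)=S, (2,4)=S, (3,3)=S, (3,4)=N.
Same type (S): 5 of 7.

5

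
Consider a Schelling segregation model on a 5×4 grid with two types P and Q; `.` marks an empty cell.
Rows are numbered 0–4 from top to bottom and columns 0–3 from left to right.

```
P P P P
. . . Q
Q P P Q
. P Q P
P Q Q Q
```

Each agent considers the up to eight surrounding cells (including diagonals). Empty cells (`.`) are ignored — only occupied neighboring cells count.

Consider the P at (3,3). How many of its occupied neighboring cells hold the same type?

Occupied neighbors of (3,3): (2,2)=P, (2,3)=Q, (3,2)=Q, (4,2)=Q, (4,3)=Q.
Same type (P): 1 of 5.

1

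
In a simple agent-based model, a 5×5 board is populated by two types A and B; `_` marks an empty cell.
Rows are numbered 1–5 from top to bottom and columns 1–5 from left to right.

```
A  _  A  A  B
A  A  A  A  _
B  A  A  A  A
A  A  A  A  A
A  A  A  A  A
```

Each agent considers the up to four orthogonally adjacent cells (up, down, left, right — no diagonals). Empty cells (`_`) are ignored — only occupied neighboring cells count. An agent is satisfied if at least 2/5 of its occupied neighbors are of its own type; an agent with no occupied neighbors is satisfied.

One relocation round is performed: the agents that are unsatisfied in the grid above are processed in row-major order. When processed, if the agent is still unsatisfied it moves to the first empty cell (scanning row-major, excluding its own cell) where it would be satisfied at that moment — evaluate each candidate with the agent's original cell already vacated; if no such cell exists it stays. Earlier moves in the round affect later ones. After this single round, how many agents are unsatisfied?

Initially unsatisfied (in order): (1,5), (3,1).
  (1,5): no empty cell satisfies it; stays.
  (3,1): no empty cell satisfies it; stays.
Resulting grid:
A _ A A B
A A A A _
B A A A A
A A A A A
A A A A A
Unsatisfied now: (1,5), (3,1).

2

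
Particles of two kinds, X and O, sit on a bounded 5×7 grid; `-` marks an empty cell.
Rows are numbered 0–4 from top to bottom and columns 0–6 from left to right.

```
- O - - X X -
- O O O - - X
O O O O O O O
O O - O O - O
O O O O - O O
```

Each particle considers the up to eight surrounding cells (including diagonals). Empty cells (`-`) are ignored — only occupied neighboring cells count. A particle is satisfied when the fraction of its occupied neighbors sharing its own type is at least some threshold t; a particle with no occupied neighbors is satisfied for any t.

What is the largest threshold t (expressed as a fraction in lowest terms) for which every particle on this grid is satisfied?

(0,1)O 2/2
(0,4)X 1/2
(0,5)X 2/2
(1,1)O 5/5
(1,2)O 6/6
(1,3)O 4/5
(1,6)X 1/3
(2,0)O 4/4
(2,1)O 6/6
(2,2)O 7/7
(2,3)O 6/6
(2,4)O 5/5
(2,5)O 4/5
(2,6)O 2/3
(3,0)O 5/5
(3,1)O 7/7
(3,3)O 6/6
(3,4)O 6/6
(3,6)O 4/4
(4,0)O 3/3
(4,1)O 4/4
(4,2)O 4/4
(4,3)O 3/3
(4,5)O 3/3
(4,6)O 2/2
The smallest same-type fraction is 1/3 at (1,6), which reduces to 1/3. Any threshold above that leaves this particle unsatisfied.

1/3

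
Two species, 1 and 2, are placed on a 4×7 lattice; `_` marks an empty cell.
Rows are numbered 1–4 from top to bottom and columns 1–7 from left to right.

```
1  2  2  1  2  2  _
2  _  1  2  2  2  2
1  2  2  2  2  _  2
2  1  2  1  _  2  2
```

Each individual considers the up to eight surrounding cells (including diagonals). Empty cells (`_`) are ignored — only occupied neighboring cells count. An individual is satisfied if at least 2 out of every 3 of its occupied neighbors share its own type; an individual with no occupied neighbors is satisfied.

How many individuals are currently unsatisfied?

13

(1,1)1 0/2 ✗
(1,2)2 2/4 ✗
(1,3)2 2/4 ✗
(1,4)1 1/5 ✗
(1,5)2 4/5 ✓
(1,6)2 4/4 ✓
(2,1)2 2/4 ✗
(2,3)1 1/7 ✗
(2,4)2 6/8 ✓
(2,5)2 6/7 ✓
(2,6)2 6/6 ✓
(2,7)2 3/3 ✓
(3,1)1 1/4 ✗
(3,2)2 4/7 ✗
(3,3)2 4/7 ✗
(3,4)2 5/7 ✓
(3,5)2 5/6 ✓
(3,7)2 4/4 ✓
(4,1)2 1/3 ✗
(4,2)1 1/5 ✗
(4,3)2 3/5 ✗
(4,4)1 0/4 ✗
(4,6)2 3/3 ✓
(4,7)2 2/2 ✓
Unsatisfied: (1,1), (1,2), (1,3), (1,4), (2,1), (2,3), (3,1), (3,2), (3,3), (4,1), (4,2), (4,3), (4,4) — 13 in total.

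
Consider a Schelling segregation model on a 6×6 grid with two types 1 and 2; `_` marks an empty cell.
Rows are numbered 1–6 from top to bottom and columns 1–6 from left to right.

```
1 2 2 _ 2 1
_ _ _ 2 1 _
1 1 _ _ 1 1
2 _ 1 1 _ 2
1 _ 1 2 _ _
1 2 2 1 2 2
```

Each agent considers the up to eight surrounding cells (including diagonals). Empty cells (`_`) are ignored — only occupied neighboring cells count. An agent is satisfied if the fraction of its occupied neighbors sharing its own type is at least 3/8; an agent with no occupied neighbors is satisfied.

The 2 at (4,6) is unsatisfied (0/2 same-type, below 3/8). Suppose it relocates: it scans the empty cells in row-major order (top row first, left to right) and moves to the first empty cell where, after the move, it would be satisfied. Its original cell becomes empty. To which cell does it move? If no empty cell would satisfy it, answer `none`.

Vacating (4,6). Empty cells in order:
  (1,4): 3/4 same-type → satisfied — stop here.

(1,4)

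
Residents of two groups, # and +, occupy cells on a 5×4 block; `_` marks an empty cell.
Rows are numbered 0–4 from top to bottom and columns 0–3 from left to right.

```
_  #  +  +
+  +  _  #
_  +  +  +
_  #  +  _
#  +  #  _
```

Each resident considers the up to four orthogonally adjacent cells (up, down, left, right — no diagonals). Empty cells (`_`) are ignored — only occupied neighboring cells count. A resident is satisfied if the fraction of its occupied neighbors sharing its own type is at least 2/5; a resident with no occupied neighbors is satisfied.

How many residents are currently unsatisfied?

Row 0: (0,1)# 0/2 not · (0,2)+ 1/2 satisfied · (0,3)+ 1/2 satisfied
Row 1: (1,0)+ 1/1 satisfied · (1,1)+ 2/3 satisfied · (1,3)# 0/2 not
Row 2: (2,1)+ 2/3 satisfied · (2,2)+ 3/3 satisfied · (2,3)+ 1/2 satisfied
Row 3: (3,1)# 0/3 not · (3,2)+ 1/3 not
Row 4: (4,0)# 0/1 not · (4,1)+ 0/3 not · (4,2)# 0/2 not
Unsatisfied: (0,1), (1,3), (3,1), (3,2), (4,0), (4,1), (4,2) — 7 in total.

7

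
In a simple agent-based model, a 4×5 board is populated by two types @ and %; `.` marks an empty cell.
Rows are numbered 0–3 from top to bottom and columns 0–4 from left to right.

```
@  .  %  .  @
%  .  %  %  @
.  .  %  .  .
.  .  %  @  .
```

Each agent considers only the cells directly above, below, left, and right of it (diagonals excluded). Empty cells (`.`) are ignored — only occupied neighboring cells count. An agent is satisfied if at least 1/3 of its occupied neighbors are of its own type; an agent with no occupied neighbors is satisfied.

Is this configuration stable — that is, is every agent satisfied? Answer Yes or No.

No

(0,0)@ 0/1 ✗
(0,2)% 1/1 ✓
(0,4)@ 1/1 ✓
(1,0)% 0/1 ✗
(1,2)% 3/3 ✓
(1,3)% 1/2 ✓
(1,4)@ 1/2 ✓
(2,2)% 2/2 ✓
(3,2)% 1/2 ✓
(3,3)@ 0/1 ✗
For instance (0,0) has only 0/1 same-type neighbors, below 1/3.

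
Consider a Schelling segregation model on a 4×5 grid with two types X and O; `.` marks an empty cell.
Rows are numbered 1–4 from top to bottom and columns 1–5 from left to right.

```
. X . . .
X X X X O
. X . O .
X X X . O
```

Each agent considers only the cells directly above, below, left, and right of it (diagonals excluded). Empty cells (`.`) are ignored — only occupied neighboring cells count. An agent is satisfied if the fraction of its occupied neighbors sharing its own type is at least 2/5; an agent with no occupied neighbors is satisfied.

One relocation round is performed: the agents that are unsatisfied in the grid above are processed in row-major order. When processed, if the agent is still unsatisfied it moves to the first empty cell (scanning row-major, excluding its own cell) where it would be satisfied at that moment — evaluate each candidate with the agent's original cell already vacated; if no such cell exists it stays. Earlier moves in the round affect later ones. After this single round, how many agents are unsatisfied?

0

Initially unsatisfied (in order): (2,4), (2,5), (3,4).
  (2,4) → (1,1).
  (2,5): now satisfied by earlier moves; stays.
  (3,4): now satisfied by earlier moves; stays.
Resulting grid:
X X . . .
X X X . O
. X . O .
X X X . O
All satisfied now.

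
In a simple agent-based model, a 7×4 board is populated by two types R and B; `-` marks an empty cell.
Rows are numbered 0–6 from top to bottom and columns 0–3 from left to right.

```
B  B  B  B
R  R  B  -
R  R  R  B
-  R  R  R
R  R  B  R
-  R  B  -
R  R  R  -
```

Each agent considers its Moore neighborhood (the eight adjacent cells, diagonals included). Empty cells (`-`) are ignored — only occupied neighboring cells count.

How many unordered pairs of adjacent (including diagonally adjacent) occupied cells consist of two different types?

Scan each occupied cell's neighbors to the right and below (and the two forward diagonals) so each pair is counted once.
Row 0: B(0,0)–B(0,1)= B(0,0)–R(1,0)≠ B(0,0)–R(1,1)≠ B(0,1)–B(0,2)= B(0,1)–R(1,1)≠ B(0,1)–B(1,2)= B(0,1)–R(1,0)≠ B(0,2)–B(0,3)= B(0,2)–B(1,2)= B(0,2)–R(1,1)≠ B(0,3)–B(1,2)=  → 5/11 unlike.
Row 1: R(1,0)–R(1,1)= R(1,0)–R(2,0)= R(1,0)–R(2,1)= R(1,1)–B(1,2)≠ R(1,1)–R(2,1)= R(1,1)–R(2,2)= R(1,1)–R(2,0)= B(1,2)–R(2,2)≠ B(1,2)–B(2,3)= B(1,2)–R(2,1)≠  → 3/10 unlike.
Row 2: R(2,0)–R(2,1)= R(2,0)–R(3,1)= R(2,1)–R(2,2)= R(2,1)–R(3,1)= R(2,1)–R(3,2)= R(2,2)–B(2,3)≠ R(2,2)–R(3,2)= R(2,2)–R(3,3)= R(2,2)–R(3,1)= B(2,3)–R(3,3)≠ B(2,3)–R(3,2)≠  → 3/11 unlike.
Row 3: R(3,1)–R(3,2)= R(3,1)–R(4,1)= R(3,1)–B(4,2)≠ R(3,1)–R(4,0)= R(3,2)–R(3,3)= R(3,2)–B(4,2)≠ R(3,2)–R(4,3)= R(3,2)–R(4,1)= R(3,3)–R(4,3)= R(3,3)–B(4,2)≠  → 3/10 unlike.
Row 4: R(4,0)–R(4,1)= R(4,0)–R(5,1)= R(4,1)–B(4,2)≠ R(4,1)–R(5,1)= R(4,1)–B(5,2)≠ B(4,2)–R(4,3)≠ B(4,2)–B(5,2)= B(4,2)–R(5,1)≠ R(4,3)–B(5,2)≠  → 5/9 unlike.
Row 5: R(5,1)–B(5,2)≠ R(5,1)–R(6,1)= R(5,1)–R(6,2)= R(5,1)–R(6,0)= B(5,2)–R(6,2)≠ B(5,2)–R(6,1)≠  → 3/6 unlike.
Row 6: R(6,0)–R(6,1)= R(6,1)–R(6,2)=  → 0/2 unlike.
Total adjacent occupied pairs: 59; unlike-type pairs: 22.

22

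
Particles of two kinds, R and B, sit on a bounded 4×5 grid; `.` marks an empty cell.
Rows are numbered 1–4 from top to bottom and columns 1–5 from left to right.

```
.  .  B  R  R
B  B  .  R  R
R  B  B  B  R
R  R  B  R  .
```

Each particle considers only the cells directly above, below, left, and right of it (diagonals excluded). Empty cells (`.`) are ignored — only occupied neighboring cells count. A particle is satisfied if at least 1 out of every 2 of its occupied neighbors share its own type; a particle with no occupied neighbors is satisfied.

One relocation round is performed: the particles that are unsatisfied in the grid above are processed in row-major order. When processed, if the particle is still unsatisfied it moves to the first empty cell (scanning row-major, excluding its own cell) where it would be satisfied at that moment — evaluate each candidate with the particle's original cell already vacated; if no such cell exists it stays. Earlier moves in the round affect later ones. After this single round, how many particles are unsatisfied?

Initially unsatisfied (in order): (1,3), (3,1), (3,4), (4,2), (4,3), (4,4).
  (1,3) → (1,1).
  (3,1) → (1,3).
  (3,4) → (1,2).
  (4,2) → (2,3).
  (4,3): now satisfied by earlier moves; stays.
  (4,4) → (3,4).
Resulting grid:
B B R R R
B B R R R
. B B R R
R . B . .
All satisfied now.

0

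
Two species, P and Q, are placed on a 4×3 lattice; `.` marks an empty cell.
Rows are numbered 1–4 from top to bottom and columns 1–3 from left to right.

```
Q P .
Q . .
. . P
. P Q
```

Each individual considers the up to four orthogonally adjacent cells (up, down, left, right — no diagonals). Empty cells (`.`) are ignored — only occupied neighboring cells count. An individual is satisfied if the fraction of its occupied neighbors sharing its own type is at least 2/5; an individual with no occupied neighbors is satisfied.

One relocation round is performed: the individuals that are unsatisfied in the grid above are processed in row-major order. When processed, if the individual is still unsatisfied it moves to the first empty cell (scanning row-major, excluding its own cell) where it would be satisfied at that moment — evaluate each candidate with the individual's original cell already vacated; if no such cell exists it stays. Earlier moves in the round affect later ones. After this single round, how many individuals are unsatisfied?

0

Initially unsatisfied (in order): (1,2), (3,3), (4,2), (4,3).
  (1,2) → (1,3).
  (3,3) → (1,2).
  (4,2) → (2,2).
  (4,3): now satisfied by earlier moves; stays.
Resulting grid:
Q P P
Q P .
. . .
. . Q
All satisfied now.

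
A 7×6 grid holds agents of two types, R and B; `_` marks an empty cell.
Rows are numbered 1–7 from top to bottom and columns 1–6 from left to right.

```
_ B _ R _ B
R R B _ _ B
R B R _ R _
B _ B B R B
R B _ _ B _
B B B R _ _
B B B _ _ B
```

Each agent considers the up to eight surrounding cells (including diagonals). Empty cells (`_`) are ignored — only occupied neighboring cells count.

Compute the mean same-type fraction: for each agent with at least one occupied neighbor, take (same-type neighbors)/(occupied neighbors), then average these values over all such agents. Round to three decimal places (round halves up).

Row 1: (1,2)B 1/3 · (1,4)R 0/1 · (1,6)B 1/1
Row 2: (2,1)R 2/4 · (2,2)R 3/6 · (2,3)B 2/5 · (2,6)B 1/2
Row 3: (3,1)R 2/4 · (3,2)B 3/7 · (3,3)R 1/5 · (3,5)R 1/4
Row 4: (4,1)B 2/4 · (4,3)B 3/4 · (4,4)B 2/5 · (4,5)R 1/4 · (4,6)B 1/3
Row 5: (5,1)R 0/4 · (5,2)B 5/6 · (5,5)B 2/4
Row 6: (6,1)B 4/5 · (6,2)B 6/7 · (6,3)B 4/5 · (6,4)R 0/3
Row 7: (7,1)B 3/3 · (7,2)B 5/5 · (7,3)B 3/4 · (7,6)B — no occupied neighbors
Sum over 26 agents: 1/3 + 0/1 + 1/1 + 2/4 + 3/6 + 2/5 + 1/2 + 2/4 + 3/7 + 1/5 + 1/4 + 2/4 + 3/4 + 2/5 + 1/4 + 1/3 + 0/4 + 5/6 + 2/4 + 4/5 + 6/7 + 4/5 + 0/3 + 3/3 + 5/5 + 3/4 = 937/70; mean = 937/70 ÷ 26 = 937/1820 = 0.514835… → 0.515.

0.515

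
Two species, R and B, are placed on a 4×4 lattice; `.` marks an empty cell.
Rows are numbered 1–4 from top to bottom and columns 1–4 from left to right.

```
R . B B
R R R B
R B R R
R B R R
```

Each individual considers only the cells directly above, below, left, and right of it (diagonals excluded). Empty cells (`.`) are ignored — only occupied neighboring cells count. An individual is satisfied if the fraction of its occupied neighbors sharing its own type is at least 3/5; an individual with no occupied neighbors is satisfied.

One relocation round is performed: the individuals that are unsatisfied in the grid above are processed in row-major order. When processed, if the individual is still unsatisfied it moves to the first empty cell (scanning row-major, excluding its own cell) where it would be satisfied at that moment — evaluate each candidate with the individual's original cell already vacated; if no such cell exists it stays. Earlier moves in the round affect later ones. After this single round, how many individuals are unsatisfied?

5

Initially unsatisfied (in order): (1,3), (2,3), (2,4), (3,2), (4,1), (4,2).
  (1,3): no empty cell satisfies it; stays.
  (2,3) → (1,2).
  (2,4): no empty cell satisfies it; stays.
  (3,2): no empty cell satisfies it; stays.
  (4,1): no empty cell satisfies it; stays.
  (4,2): no empty cell satisfies it; stays.
Resulting grid:
R R B B
R R . B
R B R R
R B R R
Unsatisfied now: (1,3), (2,4), (3,2), (4,1), (4,2).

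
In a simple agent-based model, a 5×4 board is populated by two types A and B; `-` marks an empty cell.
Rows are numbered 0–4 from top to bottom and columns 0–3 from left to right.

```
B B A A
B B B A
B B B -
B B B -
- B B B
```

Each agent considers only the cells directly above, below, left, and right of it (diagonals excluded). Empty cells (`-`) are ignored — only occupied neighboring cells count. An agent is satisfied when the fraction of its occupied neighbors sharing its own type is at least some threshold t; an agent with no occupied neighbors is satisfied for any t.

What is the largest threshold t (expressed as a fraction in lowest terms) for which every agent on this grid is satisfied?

1/3

(0,0)B 2/2
(0,1)B 2/3
(0,2)A 1/3
(0,3)A 2/2
(1,0)B 3/3
(1,1)B 4/4
(1,2)B 2/4
(1,3)A 1/2
(2,0)B 3/3
(2,1)B 4/4
(2,2)B 3/3
(3,0)B 2/2
(3,1)B 4/4
(3,2)B 3/3
(4,1)B 2/2
(4,2)B 3/3
(4,3)B 1/1
The smallest same-type fraction is 1/3 at (0,2), which reduces to 1/3. Any threshold above that leaves this agent unsatisfied.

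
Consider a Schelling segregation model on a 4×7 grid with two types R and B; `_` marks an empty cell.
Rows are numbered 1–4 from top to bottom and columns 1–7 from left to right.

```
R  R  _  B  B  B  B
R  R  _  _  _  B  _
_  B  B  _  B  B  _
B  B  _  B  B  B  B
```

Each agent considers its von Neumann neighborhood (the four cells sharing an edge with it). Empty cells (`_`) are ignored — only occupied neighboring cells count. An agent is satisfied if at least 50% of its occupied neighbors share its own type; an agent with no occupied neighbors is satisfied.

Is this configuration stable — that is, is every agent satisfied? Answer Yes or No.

Yes

Row 1: (1,1)R 2/2 satisfied · (1,2)R 2/2 satisfied · (1,4)B 1/1 satisfied · (1,5)B 2/2 satisfied · (1,6)B 3/3 satisfied · (1,7)B 1/1 satisfied
Row 2: (2,1)R 2/2 satisfied · (2,2)R 2/3 satisfied · (2,6)B 2/2 satisfied
Row 3: (3,2)B 2/3 satisfied · (3,3)B 1/1 satisfied · (3,5)B 2/2 satisfied · (3,6)B 3/3 satisfied
Row 4: (4,1)B 1/1 satisfied · (4,2)B 2/2 satisfied · (4,4)B 1/1 satisfied · (4,5)B 3/3 satisfied · (4,6)B 3/3 satisfied · (4,7)B 1/1 satisfied
All meet the threshold, so the configuration is stable.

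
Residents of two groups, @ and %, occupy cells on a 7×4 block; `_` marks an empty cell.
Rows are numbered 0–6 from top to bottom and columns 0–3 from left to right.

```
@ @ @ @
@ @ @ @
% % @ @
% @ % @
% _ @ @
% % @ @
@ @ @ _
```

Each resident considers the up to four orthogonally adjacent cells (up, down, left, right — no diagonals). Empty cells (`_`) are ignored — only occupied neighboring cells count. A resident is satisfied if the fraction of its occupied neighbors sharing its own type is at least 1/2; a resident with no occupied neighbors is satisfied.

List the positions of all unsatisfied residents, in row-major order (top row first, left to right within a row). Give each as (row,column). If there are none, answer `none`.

(2,1), (3,1), (3,2), (5,1)

Row 0: (0,0)@ 2/2 ok · (0,1)@ 3/3 ok · (0,2)@ 3/3 ok · (0,3)@ 2/2 ok
Row 1: (1,0)@ 2/3 ok · (1,1)@ 3/4 ok · (1,2)@ 4/4 ok · (1,3)@ 3/3 ok
Row 2: (2,0)% 2/3 ok · (2,1)% 1/4 unhappy · (2,2)@ 2/4 ok · (2,3)@ 3/3 ok
Row 3: (3,0)% 2/3 ok · (3,1)@ 0/3 unhappy · (3,2)% 0/4 unhappy · (3,3)@ 2/3 ok
Row 4: (4,0)% 2/2 ok · (4,2)@ 2/3 ok · (4,3)@ 3/3 ok
Row 5: (5,0)% 2/3 ok · (5,1)% 1/3 unhappy · (5,2)@ 3/4 ok · (5,3)@ 2/2 ok
Row 6: (6,0)@ 1/2 ok · (6,1)@ 2/3 ok · (6,2)@ 2/2 ok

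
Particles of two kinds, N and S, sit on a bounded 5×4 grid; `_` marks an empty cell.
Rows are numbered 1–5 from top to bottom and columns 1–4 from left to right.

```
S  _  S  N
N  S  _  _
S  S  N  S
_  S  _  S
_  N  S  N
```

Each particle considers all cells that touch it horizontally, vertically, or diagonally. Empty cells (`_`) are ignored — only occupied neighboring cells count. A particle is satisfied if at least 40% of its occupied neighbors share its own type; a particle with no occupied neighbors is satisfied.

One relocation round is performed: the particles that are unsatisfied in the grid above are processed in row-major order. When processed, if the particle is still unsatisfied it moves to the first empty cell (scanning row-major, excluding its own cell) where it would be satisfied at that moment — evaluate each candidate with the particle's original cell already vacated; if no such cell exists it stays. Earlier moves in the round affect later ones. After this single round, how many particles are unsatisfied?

Initially unsatisfied (in order): (1,4), (2,1), (3,3), (5,2), (5,4).
  (1,4) → (5,1).
  (2,1) → (4,1).
  (3,3): no empty cell satisfies it; stays.
  (5,2): now satisfied by earlier moves; stays.
  (5,4): no empty cell satisfies it; stays.
Resulting grid:
S _ S _
_ S _ _
S S N S
N S _ S
N N S N
Unsatisfied now: (3,3), (5,4).

2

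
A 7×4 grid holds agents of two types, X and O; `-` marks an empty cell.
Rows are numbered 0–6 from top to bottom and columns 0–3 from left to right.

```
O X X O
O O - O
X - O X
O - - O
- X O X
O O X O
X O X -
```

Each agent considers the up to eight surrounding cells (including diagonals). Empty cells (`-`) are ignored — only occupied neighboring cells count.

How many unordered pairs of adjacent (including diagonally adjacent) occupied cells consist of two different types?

29

Scan each occupied cell's neighbors to the right and below (and the two forward diagonals) so each pair is counted once.
Row 0: O(0,0)–X(0,1)≠ O(0,0)–O(1,0)= O(0,0)–O(1,1)= X(0,1)–X(0,2)= X(0,1)–O(1,1)≠ X(0,1)–O(1,0)≠ X(0,2)–O(0,3)≠ X(0,2)–O(1,3)≠ X(0,2)–O(1,1)≠ O(0,3)–O(1,3)=  → 6/10 unlike.
Row 1: O(1,0)–O(1,1)= O(1,0)–X(2,0)≠ O(1,1)–O(2,2)= O(1,1)–X(2,0)≠ O(1,3)–X(2,3)≠ O(1,3)–O(2,2)=  → 3/6 unlike.
Row 2: X(2,0)–O(3,0)≠ O(2,2)–X(2,3)≠ O(2,2)–O(3,3)= X(2,3)–O(3,3)≠  → 3/4 unlike.
Row 3: O(3,0)–X(4,1)≠ O(3,3)–X(4,3)≠ O(3,3)–O(4,2)=  → 2/3 unlike.
Row 4: X(4,1)–O(4,2)≠ X(4,1)–O(5,1)≠ X(4,1)–X(5,2)= X(4,1)–O(5,0)≠ O(4,2)–X(4,3)≠ O(4,2)–X(5,2)≠ O(4,2)–O(5,3)= O(4,2)–O(5,1)= X(4,3)–O(5,3)≠ X(4,3)–X(5,2)=  → 6/10 unlike.
Row 5: O(5,0)–O(5,1)= O(5,0)–X(6,0)≠ O(5,0)–O(6,1)= O(5,1)–X(5,2)≠ O(5,1)–O(6,1)= O(5,1)–X(6,2)≠ O(5,1)–X(6,0)≠ X(5,2)–O(5,3)≠ X(5,2)–X(6,2)= X(5,2)–O(6,1)≠ O(5,3)–X(6,2)≠  → 7/11 unlike.
Row 6: X(6,0)–O(6,1)≠ O(6,1)–X(6,2)≠  → 2/2 unlike.
Total adjacent occupied pairs: 46; unlike-type pairs: 29.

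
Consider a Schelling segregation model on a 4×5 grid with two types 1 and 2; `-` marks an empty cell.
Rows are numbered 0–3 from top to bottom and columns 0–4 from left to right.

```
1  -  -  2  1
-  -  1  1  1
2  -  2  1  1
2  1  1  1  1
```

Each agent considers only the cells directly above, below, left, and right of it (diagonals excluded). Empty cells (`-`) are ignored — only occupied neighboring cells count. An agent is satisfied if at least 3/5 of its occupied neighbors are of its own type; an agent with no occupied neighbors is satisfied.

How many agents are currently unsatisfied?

(0,0)1 0/0 ✓
(0,3)2 0/2 ✗
(0,4)1 1/2 ✗
(1,2)1 1/2 ✗
(1,3)1 3/4 ✓
(1,4)1 3/3 ✓
(2,0)2 1/1 ✓
(2,2)2 0/3 ✗
(2,3)1 3/4 ✓
(2,4)1 3/3 ✓
(3,0)2 1/2 ✗
(3,1)1 1/2 ✗
(3,2)1 2/3 ✓
(3,3)1 3/3 ✓
(3,4)1 2/2 ✓
Unsatisfied: (0,3), (0,4), (1,2), (2,2), (3,0), (3,1) — 6 in total.

6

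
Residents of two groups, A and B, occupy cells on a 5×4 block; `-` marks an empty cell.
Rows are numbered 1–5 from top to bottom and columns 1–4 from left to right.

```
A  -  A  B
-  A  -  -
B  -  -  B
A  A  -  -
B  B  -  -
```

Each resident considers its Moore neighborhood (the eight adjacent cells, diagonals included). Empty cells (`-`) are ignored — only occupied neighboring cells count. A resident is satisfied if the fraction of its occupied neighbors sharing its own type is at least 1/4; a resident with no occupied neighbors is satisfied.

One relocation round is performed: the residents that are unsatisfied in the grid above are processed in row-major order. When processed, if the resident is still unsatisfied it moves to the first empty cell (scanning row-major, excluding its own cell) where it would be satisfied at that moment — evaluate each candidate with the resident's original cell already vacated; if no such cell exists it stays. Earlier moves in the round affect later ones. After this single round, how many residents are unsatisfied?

Initially unsatisfied (in order): (1,4), (3,1).
  (1,4) → (2,1).
  (3,1): now satisfied by earlier moves; stays.
Resulting grid:
A - A -
B A - -
B - - B
A A - -
B B - -
All satisfied now.

0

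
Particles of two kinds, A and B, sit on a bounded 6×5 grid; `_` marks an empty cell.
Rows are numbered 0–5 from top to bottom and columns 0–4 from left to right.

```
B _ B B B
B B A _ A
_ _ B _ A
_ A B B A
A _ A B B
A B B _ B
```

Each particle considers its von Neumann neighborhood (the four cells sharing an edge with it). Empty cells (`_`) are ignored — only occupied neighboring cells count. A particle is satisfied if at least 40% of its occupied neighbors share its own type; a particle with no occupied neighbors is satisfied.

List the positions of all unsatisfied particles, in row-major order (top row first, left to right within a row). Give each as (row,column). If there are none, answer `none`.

(1,2), (3,1), (3,4), (4,2)

(0,0)B 1/1 ✓
(0,2)B 1/2 ✓
(0,3)B 2/2 ✓
(0,4)B 1/2 ✓
(1,0)B 2/2 ✓
(1,1)B 1/2 ✓
(1,2)A 0/3 ✗
(1,4)A 1/2 ✓
(2,2)B 1/2 ✓
(2,4)A 2/2 ✓
(3,1)A 0/1 ✗
(3,2)B 2/4 ✓
(3,3)B 2/3 ✓
(3,4)A 1/3 ✗
(4,0)A 1/1 ✓
(4,2)A 0/3 ✗
(4,3)B 2/3 ✓
(4,4)B 2/3 ✓
(5,0)A 1/2 ✓
(5,1)B 1/2 ✓
(5,2)B 1/2 ✓
(5,4)B 1/1 ✓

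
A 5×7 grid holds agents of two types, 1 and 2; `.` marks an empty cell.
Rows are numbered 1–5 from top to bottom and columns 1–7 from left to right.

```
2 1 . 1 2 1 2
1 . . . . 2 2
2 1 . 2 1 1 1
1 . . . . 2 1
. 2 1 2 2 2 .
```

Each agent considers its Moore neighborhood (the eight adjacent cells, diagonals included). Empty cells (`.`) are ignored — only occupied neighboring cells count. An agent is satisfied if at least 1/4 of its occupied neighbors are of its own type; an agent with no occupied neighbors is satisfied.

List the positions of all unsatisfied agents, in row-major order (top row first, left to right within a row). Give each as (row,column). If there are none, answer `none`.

(1,1)2 0/2 unhappy
(1,2)1 1/2 ok
(1,4)1 0/1 unhappy
(1,5)2 1/3 ok
(1,6)1 0/4 unhappy
(1,7)2 2/3 ok
(2,1)1 2/4 ok
(2,6)2 3/7 ok
(2,7)2 2/5 ok
(3,1)2 0/3 unhappy
(3,2)1 2/3 ok
(3,4)2 0/1 unhappy
(3,5)1 1/4 ok
(3,6)1 3/6 ok
(3,7)1 2/5 ok
(4,1)1 1/3 ok
(4,6)2 2/6 ok
(4,7)1 2/4 ok
(5,2)2 0/2 unhappy
(5,3)1 0/2 unhappy
(5,4)2 1/2 ok
(5,5)2 3/3 ok
(5,6)2 2/3 ok

(1,1), (1,4), (1,6), (3,1), (3,4), (5,2), (5,3)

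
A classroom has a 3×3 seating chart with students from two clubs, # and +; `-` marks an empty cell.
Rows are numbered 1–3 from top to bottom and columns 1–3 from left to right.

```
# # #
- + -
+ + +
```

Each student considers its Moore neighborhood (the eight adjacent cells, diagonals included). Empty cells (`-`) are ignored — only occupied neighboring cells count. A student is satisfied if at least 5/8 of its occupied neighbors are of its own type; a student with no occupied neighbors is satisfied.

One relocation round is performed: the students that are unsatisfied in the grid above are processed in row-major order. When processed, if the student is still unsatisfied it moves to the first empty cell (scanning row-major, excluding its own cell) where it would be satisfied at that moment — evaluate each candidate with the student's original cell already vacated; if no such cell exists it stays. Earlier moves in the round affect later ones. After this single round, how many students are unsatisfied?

3

Initially unsatisfied (in order): (1,1), (1,3), (2,2).
  (1,1): no empty cell satisfies it; stays.
  (1,3): no empty cell satisfies it; stays.
  (2,2): no empty cell satisfies it; stays.
Resulting grid:
# # #
- + -
+ + +
Unsatisfied now: (1,1), (1,3), (2,2).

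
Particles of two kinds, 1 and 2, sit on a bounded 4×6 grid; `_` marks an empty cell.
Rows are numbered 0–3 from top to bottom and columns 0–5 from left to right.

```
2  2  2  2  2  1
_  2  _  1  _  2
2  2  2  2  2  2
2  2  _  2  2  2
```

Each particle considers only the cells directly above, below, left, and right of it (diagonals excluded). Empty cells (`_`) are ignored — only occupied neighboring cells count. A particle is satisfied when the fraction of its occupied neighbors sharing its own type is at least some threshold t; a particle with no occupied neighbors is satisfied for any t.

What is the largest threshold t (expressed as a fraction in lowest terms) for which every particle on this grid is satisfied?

0/1

Row 0: (0,0)2 1/1 · (0,1)2 3/3 · (0,2)2 2/2 · (0,3)2 2/3 · (0,4)2 1/2 · (0,5)1 0/2
Row 1: (1,1)2 2/2 · (1,3)1 0/2 · (1,5)2 1/2
Row 2: (2,0)2 2/2 · (2,1)2 4/4 · (2,2)2 2/2 · (2,3)2 3/4 · (2,4)2 3/3 · (2,5)2 3/3
Row 3: (3,0)2 2/2 · (3,1)2 2/2 · (3,3)2 2/2 · (3,4)2 3/3 · (3,5)2 2/2
The smallest same-type fraction is 0/2 at (0,5), which reduces to 0/1. Any threshold above that leaves this particle unsatisfied.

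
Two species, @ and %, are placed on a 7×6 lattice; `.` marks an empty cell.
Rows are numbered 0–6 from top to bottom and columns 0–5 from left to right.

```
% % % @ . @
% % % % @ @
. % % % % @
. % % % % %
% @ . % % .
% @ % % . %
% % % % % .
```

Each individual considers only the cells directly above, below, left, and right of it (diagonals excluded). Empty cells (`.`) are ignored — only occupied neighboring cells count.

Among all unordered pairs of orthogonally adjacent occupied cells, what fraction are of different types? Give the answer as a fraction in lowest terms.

Scan each occupied cell's neighbors to the right and below so each pair is counted once.
From row 0: 2 unlike of 8 pairs (running 2/8).
From row 1: 2 unlike of 10 pairs (running 4/18).
From row 2: 2 unlike of 9 pairs (running 6/27).
From row 3: 1 unlike of 7 pairs (running 7/34).
From row 4: 1 unlike of 5 pairs (running 8/39).
From row 5: 3 unlike of 7 pairs (running 11/46).
From row 6: 0 unlike of 4 pairs (running 11/50).
Total adjacent occupied pairs: 50; unlike-type pairs: 11.
11/50 is already in lowest terms.

11/50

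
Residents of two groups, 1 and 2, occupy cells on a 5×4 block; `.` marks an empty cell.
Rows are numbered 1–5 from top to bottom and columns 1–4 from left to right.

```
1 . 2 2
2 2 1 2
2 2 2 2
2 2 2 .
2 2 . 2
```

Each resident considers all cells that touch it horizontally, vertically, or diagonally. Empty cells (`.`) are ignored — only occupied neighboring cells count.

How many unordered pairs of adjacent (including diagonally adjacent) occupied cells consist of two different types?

Scan each occupied cell's neighbors to the right and below (and the two forward diagonals) so each pair is counted once.
Row 1: 1(1,1)–2(2,1)≠ 1(1,1)–2(2,2)≠ 2(1,3)–2(1,4)= 2(1,3)–1(2,3)≠ 2(1,3)–2(2,4)= 2(1,3)–2(2,2)= 2(1,4)–2(2,4)= 2(1,4)–1(2,3)≠  → 4/8 unlike.
Row 2: 2(2,1)–2(2,2)= 2(2,1)–2(3,1)= 2(2,1)–2(3,2)= 2(2,2)–1(2,3)≠ 2(2,2)–2(3,2)= 2(2,2)–2(3,3)= 2(2,2)–2(3,1)= 1(2,3)–2(2,4)≠ 1(2,3)–2(3,3)≠ 1(2,3)–2(3,4)≠ 1(2,3)–2(3,2)≠ 2(2,4)–2(3,4)= 2(2,4)–2(3,3)=  → 5/13 unlike.
Row 3: 2(3,1)–2(3,2)= 2(3,1)–2(4,1)= 2(3,1)–2(4,2)= 2(3,2)–2(3,3)= 2(3,2)–2(4,2)= 2(3,2)–2(4,3)= 2(3,2)–2(4,1)= 2(3,3)–2(3,4)= 2(3,3)–2(4,3)= 2(3,3)–2(4,2)= 2(3,4)–2(4,3)=  → 0/11 unlike.
Row 4: 2(4,1)–2(4,2)= 2(4,1)–2(5,1)= 2(4,1)–2(5,2)= 2(4,2)–2(4,3)= 2(4,2)–2(5,2)= 2(4,2)–2(5,1)= 2(4,3)–2(5,4)= 2(4,3)–2(5,2)=  → 0/8 unlike.
Row 5: 2(5,1)–2(5,2)=  → 0/1 unlike.
Total adjacent occupied pairs: 41; unlike-type pairs: 9.

9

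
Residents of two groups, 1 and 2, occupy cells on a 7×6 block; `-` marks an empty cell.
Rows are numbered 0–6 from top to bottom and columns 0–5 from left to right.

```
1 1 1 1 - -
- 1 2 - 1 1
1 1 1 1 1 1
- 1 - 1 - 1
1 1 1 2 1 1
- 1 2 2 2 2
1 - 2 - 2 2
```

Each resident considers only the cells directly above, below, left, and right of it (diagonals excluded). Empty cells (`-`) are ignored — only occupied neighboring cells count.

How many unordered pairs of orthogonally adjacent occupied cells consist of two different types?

Scan each occupied cell's neighbors to the right and below so each pair is counted once.
From row 0: 1 unlike of 5 pairs (running 1/5).
From row 1: 2 unlike of 6 pairs (running 3/11).
From row 2: 0 unlike of 8 pairs (running 3/19).
From row 3: 1 unlike of 3 pairs (running 4/22).
From row 4: 5 unlike of 10 pairs (running 9/32).
From row 5: 1 unlike of 7 pairs (running 10/39).
From row 6: 0 unlike of 1 pairs (running 10/40).
Total adjacent occupied pairs: 40; unlike-type pairs: 10.

10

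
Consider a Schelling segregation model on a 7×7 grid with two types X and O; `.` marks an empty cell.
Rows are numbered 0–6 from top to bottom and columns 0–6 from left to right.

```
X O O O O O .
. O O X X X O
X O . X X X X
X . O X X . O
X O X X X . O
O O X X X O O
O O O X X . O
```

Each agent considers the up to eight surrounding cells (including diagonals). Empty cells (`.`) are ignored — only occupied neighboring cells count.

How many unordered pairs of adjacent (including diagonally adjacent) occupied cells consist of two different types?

39

Scan each occupied cell's neighbors to the right and below (and the two forward diagonals) so each pair is counted once.
From row 0: 10 unlike of 20 pairs (running 10/20).
From row 1: 6 unlike of 19 pairs (running 16/39).
From row 2: 5 unlike of 15 pairs (running 21/54).
From row 3: 4 unlike of 13 pairs (running 25/67).
From row 4: 7 unlike of 20 pairs (running 32/87).
From row 5: 6 unlike of 22 pairs (running 38/109).
From row 6: 1 unlike of 4 pairs (running 39/113).
Total adjacent occupied pairs: 113; unlike-type pairs: 39.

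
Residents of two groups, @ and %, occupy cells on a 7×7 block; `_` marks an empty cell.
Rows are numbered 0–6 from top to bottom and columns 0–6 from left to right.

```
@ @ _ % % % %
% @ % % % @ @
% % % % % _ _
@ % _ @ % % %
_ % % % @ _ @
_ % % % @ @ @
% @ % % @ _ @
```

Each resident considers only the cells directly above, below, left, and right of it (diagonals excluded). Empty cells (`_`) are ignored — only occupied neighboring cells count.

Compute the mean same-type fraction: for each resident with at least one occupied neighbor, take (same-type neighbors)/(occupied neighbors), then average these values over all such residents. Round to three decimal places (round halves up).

0.650

Row 0: (0,0)@ 1/2 · (0,1)@ 2/2 · (0,3)% 2/2 · (0,4)% 3/3 · (0,5)% 2/3 · (0,6)% 1/2
Row 1: (1,0)% 1/3 · (1,1)@ 1/4 · (1,2)% 2/3 · (1,3)% 4/4 · (1,4)% 3/4 · (1,5)@ 1/3 · (1,6)@ 1/2
Row 2: (2,0)% 2/3 · (2,1)% 3/4 · (2,2)% 3/3 · (2,3)% 3/4 · (2,4)% 3/3
Row 3: (3,0)@ 0/2 · (3,1)% 2/3 · (3,3)@ 0/3 · (3,4)% 2/4 · (3,5)% 2/2 · (3,6)% 1/2
Row 4: (4,1)% 3/3 · (4,2)% 3/3 · (4,3)% 2/4 · (4,4)@ 1/3 · (4,6)@ 1/2
Row 5: (5,1)% 2/3 · (5,2)% 4/4 · (5,3)% 3/4 · (5,4)@ 3/4 · (5,5)@ 2/2 · (5,6)@ 3/3
Row 6: (6,0)% 0/1 · (6,1)@ 0/3 · (6,2)% 2/3 · (6,3)% 2/3 · (6,4)@ 1/2 · (6,6)@ 1/1
Sum over 41 residents: 1/2 + 2/2 + 2/2 + 3/3 + 2/3 + 1/2 + 1/3 + 1/4 + 2/3 + 4/4 + 3/4 + 1/3 + 1/2 + 2/3 + 3/4 + 3/3 + 3/4 + 3/3 + 0/2 + 2/3 + 0/3 + 2/4 + 2/2 + 1/2 + 3/3 + 3/3 + 2/4 + 1/3 + 1/2 + 2/3 + 4/4 + 3/4 + 3/4 + 2/2 + 3/3 + 0/1 + 0/3 + 2/3 + 2/3 + 1/2 + 1/1 = 80/3; mean = 80/3 ÷ 41 = 80/123 = 0.650406… → 0.650.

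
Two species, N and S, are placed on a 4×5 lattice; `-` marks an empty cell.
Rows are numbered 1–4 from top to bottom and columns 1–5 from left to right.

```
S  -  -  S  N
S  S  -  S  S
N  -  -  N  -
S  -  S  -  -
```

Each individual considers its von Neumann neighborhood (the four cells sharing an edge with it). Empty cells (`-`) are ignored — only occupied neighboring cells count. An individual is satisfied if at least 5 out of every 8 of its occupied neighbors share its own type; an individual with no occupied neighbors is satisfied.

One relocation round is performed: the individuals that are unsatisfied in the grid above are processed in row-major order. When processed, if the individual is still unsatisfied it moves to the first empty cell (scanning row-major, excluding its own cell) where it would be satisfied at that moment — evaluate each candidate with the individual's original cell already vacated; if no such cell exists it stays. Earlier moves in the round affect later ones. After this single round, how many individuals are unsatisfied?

Initially unsatisfied (in order): (1,4), (1,5), (2,5), (3,1), (3,4), (4,1).
  (1,4) → (1,2).
  (1,5) → (4,5).
  (2,5): now satisfied by earlier moves; stays.
  (3,1) → (3,5).
  (3,4): no empty cell satisfies it; stays.
  (4,1): now satisfied by earlier moves; stays.
Resulting grid:
S S - - -
S S - S S
- - - N N
S - S - N
Unsatisfied now: (2,4), (2,5), (3,4).

3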